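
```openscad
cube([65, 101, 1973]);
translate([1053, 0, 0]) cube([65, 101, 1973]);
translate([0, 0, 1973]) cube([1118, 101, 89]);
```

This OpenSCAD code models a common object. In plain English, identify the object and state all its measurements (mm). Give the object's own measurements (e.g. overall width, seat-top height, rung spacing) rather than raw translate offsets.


A door frame. The clear opening is 988 mm wide and 1973 mm high. Two 65 mm wide jambs, 101 mm deep, stand either side of the opening from the floor to the top of the opening. A 89 mm thick head sits across the top of both jambs, spanning the full outside width of the frame.


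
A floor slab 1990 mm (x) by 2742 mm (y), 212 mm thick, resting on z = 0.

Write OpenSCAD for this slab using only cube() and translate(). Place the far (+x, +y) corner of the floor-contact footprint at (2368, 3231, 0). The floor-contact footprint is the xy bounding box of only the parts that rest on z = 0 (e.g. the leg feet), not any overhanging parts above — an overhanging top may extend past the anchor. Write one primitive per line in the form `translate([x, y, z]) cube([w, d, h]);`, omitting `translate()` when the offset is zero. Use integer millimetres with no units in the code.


translate([378, 489, 0]) cube([1990, 2742, 212]);


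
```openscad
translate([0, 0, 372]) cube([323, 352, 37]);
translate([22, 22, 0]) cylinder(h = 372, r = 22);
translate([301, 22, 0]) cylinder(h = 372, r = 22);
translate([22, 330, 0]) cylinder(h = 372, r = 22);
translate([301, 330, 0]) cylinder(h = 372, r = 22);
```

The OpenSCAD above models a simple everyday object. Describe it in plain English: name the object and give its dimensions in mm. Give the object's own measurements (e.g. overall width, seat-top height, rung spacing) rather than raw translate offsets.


A simple wooden stool: a rectangular seat 323 mm (x) by 352 mm (y), 37 mm thick, top face at z = 409 mm, on four round legs, each 44 mm in diameter. The legs rest on z = 0, each leg's axis is inset half a diameter from the nearest pair of seat edges (so the leg's bounding box is flush with the corner).


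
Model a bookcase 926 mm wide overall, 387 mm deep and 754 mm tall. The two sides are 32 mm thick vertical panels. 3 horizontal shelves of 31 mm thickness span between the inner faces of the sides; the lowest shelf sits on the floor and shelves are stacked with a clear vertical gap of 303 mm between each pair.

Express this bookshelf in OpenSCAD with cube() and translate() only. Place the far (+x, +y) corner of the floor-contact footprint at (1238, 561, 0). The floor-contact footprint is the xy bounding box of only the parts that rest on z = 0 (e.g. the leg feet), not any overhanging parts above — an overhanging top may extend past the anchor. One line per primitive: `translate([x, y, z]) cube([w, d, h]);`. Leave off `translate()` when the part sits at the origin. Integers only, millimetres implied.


translate([312, 174, 0]) cube([32, 387, 754]);
translate([1206, 174, 0]) cube([32, 387, 754]);
translate([344, 174, 0]) cube([862, 387, 31]);
translate([344, 174, 334]) cube([862, 387, 31]);
translate([344, 174, 668]) cube([862, 387, 31]);


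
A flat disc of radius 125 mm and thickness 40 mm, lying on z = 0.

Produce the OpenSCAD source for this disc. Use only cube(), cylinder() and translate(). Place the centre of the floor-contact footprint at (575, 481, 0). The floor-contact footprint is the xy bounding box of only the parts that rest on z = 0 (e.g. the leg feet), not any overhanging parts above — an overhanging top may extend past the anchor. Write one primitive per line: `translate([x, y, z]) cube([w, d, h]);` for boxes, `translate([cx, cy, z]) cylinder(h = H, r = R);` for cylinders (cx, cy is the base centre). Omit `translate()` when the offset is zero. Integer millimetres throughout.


translate([575, 481, 0]) cylinder(h = 40, r = 125);


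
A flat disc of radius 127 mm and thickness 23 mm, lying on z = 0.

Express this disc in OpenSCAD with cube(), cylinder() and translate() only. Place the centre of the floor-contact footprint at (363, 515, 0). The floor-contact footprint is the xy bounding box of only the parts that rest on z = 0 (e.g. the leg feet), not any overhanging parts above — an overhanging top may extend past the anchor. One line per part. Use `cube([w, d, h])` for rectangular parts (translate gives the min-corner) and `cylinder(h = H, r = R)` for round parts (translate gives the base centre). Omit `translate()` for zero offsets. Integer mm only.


translate([363, 515, 0]) cylinder(h = 23, r = 127);


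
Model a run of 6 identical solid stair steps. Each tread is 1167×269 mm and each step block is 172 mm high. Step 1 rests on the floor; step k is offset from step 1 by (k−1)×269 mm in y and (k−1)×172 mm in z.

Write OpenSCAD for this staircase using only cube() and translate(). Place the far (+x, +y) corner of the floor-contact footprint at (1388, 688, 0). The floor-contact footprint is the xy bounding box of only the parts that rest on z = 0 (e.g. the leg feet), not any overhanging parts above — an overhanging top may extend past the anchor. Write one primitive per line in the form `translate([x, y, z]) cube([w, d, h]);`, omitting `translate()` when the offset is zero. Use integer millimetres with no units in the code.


translate([221, 419, 0]) cube([1167, 269, 172]);
translate([221, 688, 172]) cube([1167, 269, 172]);
translate([221, 957, 344]) cube([1167, 269, 172]);
translate([221, 1226, 516]) cube([1167, 269, 172]);
translate([221, 1495, 688]) cube([1167, 269, 172]);
translate([221, 1764, 860]) cube([1167, 269, 172]);


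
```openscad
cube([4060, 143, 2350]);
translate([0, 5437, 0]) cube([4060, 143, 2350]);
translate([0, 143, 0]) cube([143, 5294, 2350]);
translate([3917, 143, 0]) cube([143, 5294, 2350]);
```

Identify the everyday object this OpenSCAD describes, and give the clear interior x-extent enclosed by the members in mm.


A house (or room) frame. The interior width is 3774 mm.

Four 2350 mm walls enclosing a rectangle with no floor or roof — a room or house frame. Outside width is 4060 mm and wall thickness is 143 mm, so the interior width is 4060 − 2 × 143 = 3774 mm.


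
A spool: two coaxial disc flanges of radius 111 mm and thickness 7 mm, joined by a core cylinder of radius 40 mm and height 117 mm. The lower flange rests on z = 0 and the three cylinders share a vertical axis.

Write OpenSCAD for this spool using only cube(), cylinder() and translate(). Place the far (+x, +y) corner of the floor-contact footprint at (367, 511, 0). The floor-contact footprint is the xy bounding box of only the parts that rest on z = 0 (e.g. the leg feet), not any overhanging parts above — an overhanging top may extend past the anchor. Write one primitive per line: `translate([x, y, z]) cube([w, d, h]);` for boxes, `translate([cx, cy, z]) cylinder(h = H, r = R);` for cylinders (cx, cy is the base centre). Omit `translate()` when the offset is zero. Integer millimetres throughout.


translate([256, 400, 0]) cylinder(h = 7, r = 111);
translate([256, 400, 7]) cylinder(h = 117, r = 40);
translate([256, 400, 124]) cylinder(h = 7, r = 111);


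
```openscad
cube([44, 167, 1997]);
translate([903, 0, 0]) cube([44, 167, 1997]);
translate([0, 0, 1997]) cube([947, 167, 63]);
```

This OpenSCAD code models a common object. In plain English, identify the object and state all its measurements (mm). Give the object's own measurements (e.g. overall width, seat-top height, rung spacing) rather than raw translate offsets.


A door frame. The clear opening is 859 mm wide and 1997 mm high. Two 44 mm wide jambs, 167 mm deep, stand either side of the opening from the floor to the top of the opening. A 63 mm thick head sits across the top of both jambs, spanning the full outside width of the frame.


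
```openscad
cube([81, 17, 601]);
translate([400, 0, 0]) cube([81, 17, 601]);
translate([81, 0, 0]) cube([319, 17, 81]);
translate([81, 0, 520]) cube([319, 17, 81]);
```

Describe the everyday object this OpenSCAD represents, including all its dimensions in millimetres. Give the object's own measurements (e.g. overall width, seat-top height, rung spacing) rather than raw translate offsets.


A rectangular picture frame lying in the x–z plane (depth along y). The opening is 319 mm wide (x) by 439 mm tall (z), surrounded by a border 81 mm wide on all four sides. The frame is 17 mm deep and is made of two full-height vertical stiles with two horizontal rails fitted between them.


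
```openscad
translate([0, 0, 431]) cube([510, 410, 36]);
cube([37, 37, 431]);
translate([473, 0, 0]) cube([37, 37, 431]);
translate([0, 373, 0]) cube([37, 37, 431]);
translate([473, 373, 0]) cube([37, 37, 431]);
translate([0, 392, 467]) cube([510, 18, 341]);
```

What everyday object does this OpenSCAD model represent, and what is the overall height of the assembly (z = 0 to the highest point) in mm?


A chair. The overall height is 808 mm.

A slab on four corner posts with a tall panel at the back — a chair. The seat slab sits at z = 431 with thickness 36, and the 341 mm backrest starts at the seat top, so the overall height is 431 + 36 + 341 = 808 mm.


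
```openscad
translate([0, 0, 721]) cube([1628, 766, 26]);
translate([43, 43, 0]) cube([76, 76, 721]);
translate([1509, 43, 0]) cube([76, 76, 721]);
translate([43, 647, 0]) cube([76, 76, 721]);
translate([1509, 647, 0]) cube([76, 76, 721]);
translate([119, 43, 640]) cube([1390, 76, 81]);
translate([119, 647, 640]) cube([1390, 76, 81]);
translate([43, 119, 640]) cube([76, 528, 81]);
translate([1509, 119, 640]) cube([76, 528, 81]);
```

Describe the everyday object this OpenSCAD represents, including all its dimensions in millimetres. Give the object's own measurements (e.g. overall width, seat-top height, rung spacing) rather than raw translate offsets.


A table: top 1628 mm (x) × 766 mm (y), 26 mm thick, upper face at z = 747 mm, on four 76×76 mm square legs, each inset 43 mm from the nearest pair of top edges from z = 0 to the bottom of the top. Four apron rails, 76 mm thick and 81 mm tall, run between adjacent legs with their top edges flush with the underside of the top and their outer faces flush with the legs' outer faces.


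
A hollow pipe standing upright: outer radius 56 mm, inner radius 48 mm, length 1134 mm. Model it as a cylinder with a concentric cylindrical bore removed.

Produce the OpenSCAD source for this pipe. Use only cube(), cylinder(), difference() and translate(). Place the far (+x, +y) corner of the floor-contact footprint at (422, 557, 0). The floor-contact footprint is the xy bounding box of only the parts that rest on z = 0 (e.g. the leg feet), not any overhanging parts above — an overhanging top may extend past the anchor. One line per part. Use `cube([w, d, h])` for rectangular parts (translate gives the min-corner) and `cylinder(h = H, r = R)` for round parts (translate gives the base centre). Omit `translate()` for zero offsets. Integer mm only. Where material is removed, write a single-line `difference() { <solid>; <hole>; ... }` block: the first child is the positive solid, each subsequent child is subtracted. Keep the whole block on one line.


difference() { translate([366, 501, 0]) cylinder(h = 1134, r = 56); translate([366, 501, 0]) cylinder(h = 1134, r = 48); }


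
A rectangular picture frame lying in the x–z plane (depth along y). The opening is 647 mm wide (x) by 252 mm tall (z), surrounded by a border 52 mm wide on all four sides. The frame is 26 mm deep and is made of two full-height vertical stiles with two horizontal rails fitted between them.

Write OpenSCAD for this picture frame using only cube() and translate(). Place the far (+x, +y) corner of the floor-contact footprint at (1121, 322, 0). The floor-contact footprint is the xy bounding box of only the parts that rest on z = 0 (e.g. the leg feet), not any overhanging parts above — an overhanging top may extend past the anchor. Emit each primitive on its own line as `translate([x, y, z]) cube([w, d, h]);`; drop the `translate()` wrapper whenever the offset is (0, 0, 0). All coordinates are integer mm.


translate([370, 296, 0]) cube([52, 26, 356]);
translate([1069, 296, 0]) cube([52, 26, 356]);
translate([422, 296, 0]) cube([647, 26, 52]);
translate([422, 296, 304]) cube([647, 26, 52]);


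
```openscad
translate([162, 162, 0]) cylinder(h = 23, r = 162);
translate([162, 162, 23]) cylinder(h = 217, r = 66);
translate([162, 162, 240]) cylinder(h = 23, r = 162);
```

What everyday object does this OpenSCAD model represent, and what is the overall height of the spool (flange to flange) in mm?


A spool. The overall height is 263 mm.

Three coaxial cylinders, large–small–large — a spool. Two 23 mm flanges and a 217 mm core give 23 + 217 + 23 = 263 mm.


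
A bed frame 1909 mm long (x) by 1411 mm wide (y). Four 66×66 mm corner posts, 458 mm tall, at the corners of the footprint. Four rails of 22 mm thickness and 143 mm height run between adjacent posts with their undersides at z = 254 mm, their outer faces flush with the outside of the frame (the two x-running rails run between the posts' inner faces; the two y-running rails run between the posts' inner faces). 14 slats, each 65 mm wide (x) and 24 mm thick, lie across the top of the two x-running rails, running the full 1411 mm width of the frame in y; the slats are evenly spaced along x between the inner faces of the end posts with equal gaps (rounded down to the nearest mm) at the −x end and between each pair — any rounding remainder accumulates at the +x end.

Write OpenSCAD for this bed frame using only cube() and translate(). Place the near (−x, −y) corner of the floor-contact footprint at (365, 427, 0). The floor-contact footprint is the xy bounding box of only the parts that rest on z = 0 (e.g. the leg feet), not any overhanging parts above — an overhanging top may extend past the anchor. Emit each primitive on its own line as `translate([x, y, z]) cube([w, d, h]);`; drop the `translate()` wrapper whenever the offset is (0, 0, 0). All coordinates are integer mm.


translate([365, 427, 0]) cube([66, 66, 458]);
translate([365, 1772, 0]) cube([66, 66, 458]);
translate([2208, 427, 0]) cube([66, 66, 458]);
translate([2208, 1772, 0]) cube([66, 66, 458]);
translate([431, 427, 254]) cube([1777, 22, 143]);
translate([431, 1816, 254]) cube([1777, 22, 143]);
translate([365, 493, 254]) cube([22, 1279, 143]);
translate([2252, 493, 254]) cube([22, 1279, 143]);
translate([488, 427, 397]) cube([65, 1411, 24]);
translate([610, 427, 397]) cube([65, 1411, 24]);
translate([732, 427, 397]) cube([65, 1411, 24]);
translate([854, 427, 397]) cube([65, 1411, 24]);
translate([976, 427, 397]) cube([65, 1411, 24]);
translate([1098, 427, 397]) cube([65, 1411, 24]);
translate([1220, 427, 397]) cube([65, 1411, 24]);
translate([1342, 427, 397]) cube([65, 1411, 24]);
translate([1464, 427, 397]) cube([65, 1411, 24]);
translate([1586, 427, 397]) cube([65, 1411, 24]);
translate([1708, 427, 397]) cube([65, 1411, 24]);
translate([1830, 427, 397]) cube([65, 1411, 24]);
translate([1952, 427, 397]) cube([65, 1411, 24]);
translate([2074, 427, 397]) cube([65, 1411, 24]);


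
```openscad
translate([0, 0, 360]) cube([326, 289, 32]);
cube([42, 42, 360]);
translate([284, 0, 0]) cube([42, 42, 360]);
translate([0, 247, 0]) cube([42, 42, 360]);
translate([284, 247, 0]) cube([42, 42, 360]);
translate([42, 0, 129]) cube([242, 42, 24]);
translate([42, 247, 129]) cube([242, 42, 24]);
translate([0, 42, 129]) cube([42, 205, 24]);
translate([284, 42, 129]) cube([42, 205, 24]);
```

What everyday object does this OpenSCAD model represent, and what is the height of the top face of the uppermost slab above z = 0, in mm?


A stool. The seat height is 392 mm.

A 326×289×32 slab at z = 360 on four corner posts — a stool. The seat top is 360 + 32 = 392 mm.


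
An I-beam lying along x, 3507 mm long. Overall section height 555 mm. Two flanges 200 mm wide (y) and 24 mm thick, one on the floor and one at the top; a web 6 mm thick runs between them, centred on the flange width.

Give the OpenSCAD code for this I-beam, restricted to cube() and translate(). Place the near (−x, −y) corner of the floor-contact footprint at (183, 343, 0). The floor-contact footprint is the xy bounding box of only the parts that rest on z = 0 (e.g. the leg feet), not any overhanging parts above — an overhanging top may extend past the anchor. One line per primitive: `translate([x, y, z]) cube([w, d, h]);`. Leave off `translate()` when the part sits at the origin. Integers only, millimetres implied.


translate([183, 343, 0]) cube([3507, 200, 24]);
translate([183, 440, 24]) cube([3507, 6, 507]);
translate([183, 343, 531]) cube([3507, 200, 24]);


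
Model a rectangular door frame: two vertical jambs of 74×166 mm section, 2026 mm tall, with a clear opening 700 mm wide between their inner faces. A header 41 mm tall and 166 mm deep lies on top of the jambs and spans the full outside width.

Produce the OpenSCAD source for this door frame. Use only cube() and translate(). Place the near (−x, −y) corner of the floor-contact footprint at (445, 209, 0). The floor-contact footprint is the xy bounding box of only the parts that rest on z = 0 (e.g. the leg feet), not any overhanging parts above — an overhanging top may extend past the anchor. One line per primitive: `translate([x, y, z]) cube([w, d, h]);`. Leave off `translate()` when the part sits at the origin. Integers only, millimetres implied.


translate([445, 209, 0]) cube([74, 166, 2026]);
translate([1219, 209, 0]) cube([74, 166, 2026]);
translate([445, 209, 2026]) cube([848, 166, 41]);


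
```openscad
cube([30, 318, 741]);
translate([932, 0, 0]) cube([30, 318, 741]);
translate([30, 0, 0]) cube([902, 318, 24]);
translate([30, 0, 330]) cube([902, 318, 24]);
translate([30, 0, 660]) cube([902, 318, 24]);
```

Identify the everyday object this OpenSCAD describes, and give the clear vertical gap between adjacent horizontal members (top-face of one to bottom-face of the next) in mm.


A bookshelf. The clear shelf gap is 306 mm.

Two tall side panels with 3 horizontal boards between them — a bookshelf. The first two shelf undersides are at z = 0 and z = 330; with shelf thickness 24, the clear gap is 330 − 0 − 24 = 306 mm.


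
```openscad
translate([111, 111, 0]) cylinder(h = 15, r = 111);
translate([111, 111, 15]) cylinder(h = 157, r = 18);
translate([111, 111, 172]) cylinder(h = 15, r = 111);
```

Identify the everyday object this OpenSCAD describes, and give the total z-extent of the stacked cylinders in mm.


A spool. The overall height is 187 mm.

Three coaxial cylinders, large–small–large — a spool. Two 15 mm flanges and a 157 mm core give 15 + 157 + 15 = 187 mm.


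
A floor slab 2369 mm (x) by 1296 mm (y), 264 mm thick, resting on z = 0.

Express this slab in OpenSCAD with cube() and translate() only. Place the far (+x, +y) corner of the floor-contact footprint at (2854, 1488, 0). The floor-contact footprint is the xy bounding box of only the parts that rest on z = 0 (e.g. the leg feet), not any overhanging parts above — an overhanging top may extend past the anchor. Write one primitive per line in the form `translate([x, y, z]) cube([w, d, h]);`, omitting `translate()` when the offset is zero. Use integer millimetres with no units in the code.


translate([485, 192, 0]) cube([2369, 1296, 264]);


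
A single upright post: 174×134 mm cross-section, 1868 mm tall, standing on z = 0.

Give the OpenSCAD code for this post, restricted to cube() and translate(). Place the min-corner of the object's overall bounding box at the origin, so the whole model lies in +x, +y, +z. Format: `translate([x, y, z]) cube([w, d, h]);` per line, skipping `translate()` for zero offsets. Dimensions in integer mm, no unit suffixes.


cube([174, 134, 1868]);


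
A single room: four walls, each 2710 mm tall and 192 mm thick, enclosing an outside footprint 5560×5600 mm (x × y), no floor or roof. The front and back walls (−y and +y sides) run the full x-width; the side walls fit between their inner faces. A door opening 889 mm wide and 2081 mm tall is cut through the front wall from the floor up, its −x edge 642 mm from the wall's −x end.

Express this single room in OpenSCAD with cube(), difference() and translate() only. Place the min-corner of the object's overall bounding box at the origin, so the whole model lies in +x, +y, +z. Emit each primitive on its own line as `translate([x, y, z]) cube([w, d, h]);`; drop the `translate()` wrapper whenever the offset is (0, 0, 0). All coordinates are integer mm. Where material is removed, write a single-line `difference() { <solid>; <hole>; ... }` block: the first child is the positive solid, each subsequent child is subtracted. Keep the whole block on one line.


difference() { cube([5560, 192, 2710]); translate([642, 0, 0]) cube([889, 192, 2081]); }
translate([0, 5408, 0]) cube([5560, 192, 2710]);
translate([0, 192, 0]) cube([192, 5216, 2710]);
translate([5368, 192, 0]) cube([192, 5216, 2710]);


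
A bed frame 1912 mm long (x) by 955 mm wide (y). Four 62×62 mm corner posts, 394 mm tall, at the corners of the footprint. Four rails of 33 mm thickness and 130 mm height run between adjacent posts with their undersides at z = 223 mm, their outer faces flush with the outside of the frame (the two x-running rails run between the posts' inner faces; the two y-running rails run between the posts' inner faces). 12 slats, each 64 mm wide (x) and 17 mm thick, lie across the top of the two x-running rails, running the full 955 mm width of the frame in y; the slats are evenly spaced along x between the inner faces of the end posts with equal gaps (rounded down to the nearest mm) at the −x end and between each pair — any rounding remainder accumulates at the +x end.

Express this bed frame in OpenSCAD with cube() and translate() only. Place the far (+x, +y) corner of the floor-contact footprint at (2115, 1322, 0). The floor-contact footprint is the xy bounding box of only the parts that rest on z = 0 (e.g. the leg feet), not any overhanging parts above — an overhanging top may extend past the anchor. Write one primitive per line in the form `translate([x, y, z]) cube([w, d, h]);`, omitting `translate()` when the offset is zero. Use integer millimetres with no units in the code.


translate([203, 367, 0]) cube([62, 62, 394]);
translate([203, 1260, 0]) cube([62, 62, 394]);
translate([2053, 367, 0]) cube([62, 62, 394]);
translate([2053, 1260, 0]) cube([62, 62, 394]);
translate([265, 367, 223]) cube([1788, 33, 130]);
translate([265, 1289, 223]) cube([1788, 33, 130]);
translate([203, 429, 223]) cube([33, 831, 130]);
translate([2082, 429, 223]) cube([33, 831, 130]);
translate([343, 367, 353]) cube([64, 955, 17]);
translate([485, 367, 353]) cube([64, 955, 17]);
translate([627, 367, 353]) cube([64, 955, 17]);
translate([769, 367, 353]) cube([64, 955, 17]);
translate([911, 367, 353]) cube([64, 955, 17]);
translate([1053, 367, 353]) cube([64, 955, 17]);
translate([1195, 367, 353]) cube([64, 955, 17]);
translate([1337, 367, 353]) cube([64, 955, 17]);
translate([1479, 367, 353]) cube([64, 955, 17]);
translate([1621, 367, 353]) cube([64, 955, 17]);
translate([1763, 367, 353]) cube([64, 955, 17]);
translate([1905, 367, 353]) cube([64, 955, 17]);


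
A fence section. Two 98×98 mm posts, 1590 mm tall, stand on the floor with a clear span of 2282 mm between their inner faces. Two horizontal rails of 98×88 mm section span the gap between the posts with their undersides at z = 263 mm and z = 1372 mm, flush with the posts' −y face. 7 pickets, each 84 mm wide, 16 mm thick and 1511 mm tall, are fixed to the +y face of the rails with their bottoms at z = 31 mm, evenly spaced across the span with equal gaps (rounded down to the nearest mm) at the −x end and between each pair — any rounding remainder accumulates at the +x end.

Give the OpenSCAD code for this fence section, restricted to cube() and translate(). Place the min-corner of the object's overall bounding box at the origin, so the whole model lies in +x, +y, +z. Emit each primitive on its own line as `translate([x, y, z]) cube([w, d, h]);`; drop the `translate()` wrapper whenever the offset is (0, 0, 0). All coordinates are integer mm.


cube([98, 98, 1590]);
translate([2380, 0, 0]) cube([98, 98, 1590]);
translate([98, 0, 263]) cube([2282, 98, 88]);
translate([98, 0, 1372]) cube([2282, 98, 88]);
translate([309, 98, 31]) cube([84, 16, 1511]);
translate([604, 98, 31]) cube([84, 16, 1511]);
translate([899, 98, 31]) cube([84, 16, 1511]);
translate([1194, 98, 31]) cube([84, 16, 1511]);
translate([1489, 98, 31]) cube([84, 16, 1511]);
translate([1784, 98, 31]) cube([84, 16, 1511]);
translate([2079, 98, 31]) cube([84, 16, 1511]);


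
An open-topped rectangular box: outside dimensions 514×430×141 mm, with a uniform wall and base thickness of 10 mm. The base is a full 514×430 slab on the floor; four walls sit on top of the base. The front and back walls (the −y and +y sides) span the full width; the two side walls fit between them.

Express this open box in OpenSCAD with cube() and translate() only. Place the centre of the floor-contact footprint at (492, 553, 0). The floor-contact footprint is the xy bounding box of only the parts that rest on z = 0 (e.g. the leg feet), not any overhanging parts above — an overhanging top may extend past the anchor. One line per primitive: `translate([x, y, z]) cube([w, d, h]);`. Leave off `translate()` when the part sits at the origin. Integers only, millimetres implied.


translate([235, 338, 0]) cube([514, 430, 10]);
translate([235, 338, 10]) cube([514, 10, 131]);
translate([235, 758, 10]) cube([514, 10, 131]);
translate([235, 348, 10]) cube([10, 410, 131]);
translate([739, 348, 10]) cube([10, 410, 131]);


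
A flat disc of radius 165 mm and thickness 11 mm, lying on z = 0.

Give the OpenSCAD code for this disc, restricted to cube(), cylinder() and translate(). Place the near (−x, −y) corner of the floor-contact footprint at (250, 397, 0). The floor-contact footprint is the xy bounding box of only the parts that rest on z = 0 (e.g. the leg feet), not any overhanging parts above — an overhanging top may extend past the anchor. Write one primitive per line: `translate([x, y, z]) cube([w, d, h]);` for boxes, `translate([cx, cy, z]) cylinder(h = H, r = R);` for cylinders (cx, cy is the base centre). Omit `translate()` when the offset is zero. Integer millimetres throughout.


translate([415, 562, 0]) cylinder(h = 11, r = 165);


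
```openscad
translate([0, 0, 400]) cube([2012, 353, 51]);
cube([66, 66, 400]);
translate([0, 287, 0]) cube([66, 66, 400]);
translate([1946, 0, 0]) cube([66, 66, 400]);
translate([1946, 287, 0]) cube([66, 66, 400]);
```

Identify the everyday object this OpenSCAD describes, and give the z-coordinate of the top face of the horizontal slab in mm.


A bench. The seat-top height is 451 mm.

A long slab on four corner posts — a bench. The slab sits at z = 400 with thickness 51, so the top is 400 + 51 = 451 mm.


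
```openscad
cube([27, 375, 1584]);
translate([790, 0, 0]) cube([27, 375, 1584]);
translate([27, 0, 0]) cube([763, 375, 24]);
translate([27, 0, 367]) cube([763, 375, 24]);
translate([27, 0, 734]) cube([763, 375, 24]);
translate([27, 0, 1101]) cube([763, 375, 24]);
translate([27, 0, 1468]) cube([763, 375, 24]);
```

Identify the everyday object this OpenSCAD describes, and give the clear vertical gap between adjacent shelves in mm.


A bookshelf. The clear shelf gap is 343 mm.

Two tall side panels with 5 horizontal boards between them — a bookshelf. The first two shelf undersides are at z = 0 and z = 367; with shelf thickness 24, the clear gap is 367 − 0 − 24 = 343 mm.


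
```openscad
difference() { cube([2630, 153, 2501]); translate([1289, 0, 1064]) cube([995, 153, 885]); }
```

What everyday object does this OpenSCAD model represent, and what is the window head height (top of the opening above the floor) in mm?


A wall with a window opening. The window head height is 1949 mm.

A wall with a rectangular opening subtracted — a window. Sill at z = 1064, opening 885 mm tall, so the head is at 1064 + 885 = 1949 mm.


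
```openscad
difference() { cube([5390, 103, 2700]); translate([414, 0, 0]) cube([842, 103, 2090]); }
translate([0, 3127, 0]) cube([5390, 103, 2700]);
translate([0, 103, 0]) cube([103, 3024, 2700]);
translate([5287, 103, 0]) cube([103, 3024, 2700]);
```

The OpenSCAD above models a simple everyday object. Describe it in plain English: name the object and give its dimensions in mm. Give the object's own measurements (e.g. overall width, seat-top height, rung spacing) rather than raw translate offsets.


A single room: four walls, each 2700 mm tall and 103 mm thick, enclosing an outside footprint 5390×3230 mm (x × y), no floor or roof. The front and back walls (−y and +y sides) run the full x-width; the side walls fit between their inner faces. A door opening 842 mm wide and 2090 mm tall is cut through the front wall from the floor up, its −x edge 414 mm from the wall's −x end.


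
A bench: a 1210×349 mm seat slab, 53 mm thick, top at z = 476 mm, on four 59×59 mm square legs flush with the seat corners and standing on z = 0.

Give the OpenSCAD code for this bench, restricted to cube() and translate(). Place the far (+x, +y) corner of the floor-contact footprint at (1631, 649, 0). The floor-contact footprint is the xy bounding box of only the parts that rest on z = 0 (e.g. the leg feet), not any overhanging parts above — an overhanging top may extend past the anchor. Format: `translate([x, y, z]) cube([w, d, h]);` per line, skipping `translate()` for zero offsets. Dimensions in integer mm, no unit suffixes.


translate([421, 300, 423]) cube([1210, 349, 53]);
translate([421, 300, 0]) cube([59, 59, 423]);
translate([421, 590, 0]) cube([59, 59, 423]);
translate([1572, 300, 0]) cube([59, 59, 423]);
translate([1572, 590, 0]) cube([59, 59, 423]);


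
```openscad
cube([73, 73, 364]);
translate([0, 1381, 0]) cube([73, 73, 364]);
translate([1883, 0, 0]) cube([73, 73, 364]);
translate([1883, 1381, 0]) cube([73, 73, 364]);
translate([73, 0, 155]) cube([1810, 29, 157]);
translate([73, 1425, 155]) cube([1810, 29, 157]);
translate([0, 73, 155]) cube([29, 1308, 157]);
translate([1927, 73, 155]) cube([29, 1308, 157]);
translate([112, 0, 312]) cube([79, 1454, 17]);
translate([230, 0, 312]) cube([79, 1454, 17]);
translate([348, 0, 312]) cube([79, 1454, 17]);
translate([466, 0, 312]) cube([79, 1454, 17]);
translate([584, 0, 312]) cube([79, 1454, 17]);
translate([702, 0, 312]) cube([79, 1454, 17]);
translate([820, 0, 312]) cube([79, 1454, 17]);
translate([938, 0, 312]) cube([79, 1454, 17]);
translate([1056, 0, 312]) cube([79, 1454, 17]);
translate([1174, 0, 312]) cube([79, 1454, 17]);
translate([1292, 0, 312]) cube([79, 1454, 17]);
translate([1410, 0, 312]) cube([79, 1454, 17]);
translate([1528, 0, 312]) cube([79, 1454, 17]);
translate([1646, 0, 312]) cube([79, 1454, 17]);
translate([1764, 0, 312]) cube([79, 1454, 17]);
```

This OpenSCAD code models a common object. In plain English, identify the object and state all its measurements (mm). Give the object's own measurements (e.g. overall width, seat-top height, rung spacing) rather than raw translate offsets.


A bed frame 1956 mm long (x) by 1454 mm wide (y). Four 73×73 mm corner posts, 364 mm tall, at the corners of the footprint. Four rails of 29 mm thickness and 157 mm height run between adjacent posts with their undersides at z = 155 mm, their outer faces flush with the outside of the frame (the two x-running rails run between the posts' inner faces; the two y-running rails run between the posts' inner faces). 15 slats, each 79 mm wide (x) and 17 mm thick, lie across the top of the two x-running rails, running the full 1454 mm width of the frame in y; along x they sit between the end posts with a 39 mm gap after the −x posts and between neighbouring slats, leaving 40 mm before the +x posts.


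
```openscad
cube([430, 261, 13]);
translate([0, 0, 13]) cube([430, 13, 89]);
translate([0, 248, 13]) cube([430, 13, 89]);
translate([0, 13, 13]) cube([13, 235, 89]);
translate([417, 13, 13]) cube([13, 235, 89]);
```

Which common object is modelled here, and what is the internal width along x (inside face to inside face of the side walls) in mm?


An open box. The internal width is 404 mm.

A 430×261 base slab with four walls standing on it — an open box. The base is 430 mm wide and the walls are 13 mm thick, so the internal width is 430 − 2 × 13 = 404 mm.


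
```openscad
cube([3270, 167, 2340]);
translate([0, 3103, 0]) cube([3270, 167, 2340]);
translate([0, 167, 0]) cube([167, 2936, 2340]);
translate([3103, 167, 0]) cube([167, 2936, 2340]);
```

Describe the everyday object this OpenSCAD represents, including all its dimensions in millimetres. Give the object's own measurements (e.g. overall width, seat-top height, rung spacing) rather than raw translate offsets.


The wall frame of a small rectangular building: four walls, each 2340 mm tall and 167 mm thick, enclosing a footprint 3270 mm (x) by 3270 mm (y) outside-to-outside, with no floor or roof. The front and back walls (the −y and +y sides) span the full width; the two side walls fit between them.


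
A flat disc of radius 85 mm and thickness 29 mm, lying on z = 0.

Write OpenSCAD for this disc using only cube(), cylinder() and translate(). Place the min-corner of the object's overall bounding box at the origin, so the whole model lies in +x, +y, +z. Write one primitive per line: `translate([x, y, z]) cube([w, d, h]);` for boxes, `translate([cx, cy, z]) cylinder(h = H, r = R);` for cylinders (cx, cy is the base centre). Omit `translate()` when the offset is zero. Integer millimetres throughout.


translate([85, 85, 0]) cylinder(h = 29, r = 85);


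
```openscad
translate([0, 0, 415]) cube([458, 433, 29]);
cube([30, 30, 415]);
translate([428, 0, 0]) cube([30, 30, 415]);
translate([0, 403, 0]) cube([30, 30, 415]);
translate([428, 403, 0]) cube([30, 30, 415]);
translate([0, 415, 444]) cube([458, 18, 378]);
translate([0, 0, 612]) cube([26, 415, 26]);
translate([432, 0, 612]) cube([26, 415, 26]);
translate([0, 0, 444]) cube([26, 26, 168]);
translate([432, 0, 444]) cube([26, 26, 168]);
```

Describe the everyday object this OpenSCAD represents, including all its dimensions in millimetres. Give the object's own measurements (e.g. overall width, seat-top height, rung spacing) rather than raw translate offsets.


A chair. The seat is a 458×433×29 mm slab with its top at z = 444 mm, on four 30×30 mm corner legs (flush with the seat edges, standing on z = 0). A flat backrest 18 mm thick, 378 mm tall, spans the full seat width and rises from the seat top along its +y edge, rear face flush with the rear of the seat. Two armrests of 26×26 mm section run along each side from the seat's front edge to the front of the backrest, top faces 194 mm above the seat top and outer faces flush with the seat's x-edges; a 26×26 mm post under the front of each armrest stands on the seat at the front corner.


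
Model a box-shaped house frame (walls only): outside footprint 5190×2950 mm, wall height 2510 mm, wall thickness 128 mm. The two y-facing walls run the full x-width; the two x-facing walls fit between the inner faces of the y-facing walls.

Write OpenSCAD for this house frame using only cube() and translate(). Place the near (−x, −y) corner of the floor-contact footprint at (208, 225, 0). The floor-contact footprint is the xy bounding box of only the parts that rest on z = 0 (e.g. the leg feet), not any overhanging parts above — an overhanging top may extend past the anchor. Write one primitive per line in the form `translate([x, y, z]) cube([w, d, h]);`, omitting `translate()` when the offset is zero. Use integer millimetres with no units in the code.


translate([208, 225, 0]) cube([5190, 128, 2510]);
translate([208, 3047, 0]) cube([5190, 128, 2510]);
translate([208, 353, 0]) cube([128, 2694, 2510]);
translate([5270, 353, 0]) cube([128, 2694, 2510]);


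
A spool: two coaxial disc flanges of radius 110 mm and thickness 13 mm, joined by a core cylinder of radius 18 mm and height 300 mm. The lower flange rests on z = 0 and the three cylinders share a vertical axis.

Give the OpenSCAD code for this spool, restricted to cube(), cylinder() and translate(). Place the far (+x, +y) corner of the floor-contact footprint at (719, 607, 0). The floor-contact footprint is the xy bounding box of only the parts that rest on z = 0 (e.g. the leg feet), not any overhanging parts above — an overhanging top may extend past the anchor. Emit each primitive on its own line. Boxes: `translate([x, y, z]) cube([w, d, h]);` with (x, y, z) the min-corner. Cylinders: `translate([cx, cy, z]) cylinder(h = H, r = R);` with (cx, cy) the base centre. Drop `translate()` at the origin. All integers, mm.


translate([609, 497, 0]) cylinder(h = 13, r = 110);
translate([609, 497, 13]) cylinder(h = 300, r = 18);
translate([609, 497, 313]) cylinder(h = 13, r = 110);


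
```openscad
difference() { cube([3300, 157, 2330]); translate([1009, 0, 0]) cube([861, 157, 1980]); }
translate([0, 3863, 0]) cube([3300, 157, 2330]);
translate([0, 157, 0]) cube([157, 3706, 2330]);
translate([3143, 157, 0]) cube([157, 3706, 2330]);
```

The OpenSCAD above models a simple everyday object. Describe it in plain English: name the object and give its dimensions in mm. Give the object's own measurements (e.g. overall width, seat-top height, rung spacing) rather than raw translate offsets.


A single room: four walls, each 2330 mm tall and 157 mm thick, enclosing an outside footprint 3300×4020 mm (x × y), no floor or roof. The front and back walls (−y and +y sides) run the full x-width; the side walls fit between their inner faces. A door opening 861 mm wide and 1980 mm tall is cut through the front wall from the floor up, its −x edge 1009 mm from the wall's −x end.


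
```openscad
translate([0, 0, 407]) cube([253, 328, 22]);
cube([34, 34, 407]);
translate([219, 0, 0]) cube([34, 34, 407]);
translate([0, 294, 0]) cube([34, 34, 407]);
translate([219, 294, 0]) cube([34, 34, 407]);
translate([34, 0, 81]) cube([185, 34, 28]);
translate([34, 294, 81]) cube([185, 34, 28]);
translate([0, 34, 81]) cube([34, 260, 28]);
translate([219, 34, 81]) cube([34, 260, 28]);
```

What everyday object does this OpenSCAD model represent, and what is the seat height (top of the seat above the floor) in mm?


A stool. The seat height is 429 mm.

A 253×328×22 slab at z = 407 on four corner posts — a stool. The seat top is 407 + 22 = 429 mm.


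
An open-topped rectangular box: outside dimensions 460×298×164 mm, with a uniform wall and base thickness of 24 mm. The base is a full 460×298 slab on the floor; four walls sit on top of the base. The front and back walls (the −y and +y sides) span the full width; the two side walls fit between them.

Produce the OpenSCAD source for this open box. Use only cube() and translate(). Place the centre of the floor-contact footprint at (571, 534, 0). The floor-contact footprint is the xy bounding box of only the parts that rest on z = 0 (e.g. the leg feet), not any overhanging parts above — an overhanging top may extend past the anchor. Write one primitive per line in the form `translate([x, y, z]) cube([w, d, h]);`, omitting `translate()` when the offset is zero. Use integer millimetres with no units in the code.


translate([341, 385, 0]) cube([460, 298, 24]);
translate([341, 385, 24]) cube([460, 24, 140]);
translate([341, 659, 24]) cube([460, 24, 140]);
translate([341, 409, 24]) cube([24, 250, 140]);
translate([777, 409, 24]) cube([24, 250, 140]);


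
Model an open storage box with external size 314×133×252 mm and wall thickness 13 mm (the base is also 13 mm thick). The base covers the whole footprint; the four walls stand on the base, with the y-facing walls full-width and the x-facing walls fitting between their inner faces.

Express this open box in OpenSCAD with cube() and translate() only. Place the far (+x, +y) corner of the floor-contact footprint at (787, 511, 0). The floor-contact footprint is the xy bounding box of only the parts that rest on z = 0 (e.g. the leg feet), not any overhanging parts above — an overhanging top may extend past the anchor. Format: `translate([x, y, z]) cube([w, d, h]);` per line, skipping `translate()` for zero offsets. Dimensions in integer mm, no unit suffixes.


translate([473, 378, 0]) cube([314, 133, 13]);
translate([473, 378, 13]) cube([314, 13, 239]);
translate([473, 498, 13]) cube([314, 13, 239]);
translate([473, 391, 13]) cube([13, 107, 239]);
translate([774, 391, 13]) cube([13, 107, 239]);
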